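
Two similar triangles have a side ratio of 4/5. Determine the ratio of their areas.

The ratio of areas of similar triangles equals the square of the side ratio.
Side ratio = 4:5
Area ratio = (4/5)^2 = 16/25 = 16:25

16:25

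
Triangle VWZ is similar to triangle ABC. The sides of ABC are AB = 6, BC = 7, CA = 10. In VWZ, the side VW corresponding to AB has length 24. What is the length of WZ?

Since the triangles are similar, the ratio of corresponding sides is constant.
Scale factor k = VW / AB = 24 / 6 = 4
WZ = k * BC = 4 * 7 = 28

28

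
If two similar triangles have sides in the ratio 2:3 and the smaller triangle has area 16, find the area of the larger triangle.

The ratio of areas of similar triangles = (side ratio)^2.
Side ratio = 2:3, so area ratio = 4:9.
Area of the larger triangle / Area of the smaller triangle = 9/4
Area of the larger triangle = 16 * 9/4 = 36

36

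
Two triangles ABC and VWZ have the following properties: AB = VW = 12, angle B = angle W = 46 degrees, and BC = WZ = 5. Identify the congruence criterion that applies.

Consider the given information: AB = VW = 12, angle B = angle W = 46 degrees, and BC = WZ = 5
This is not AAS or HL: AAS requires two angles and a non-included side. HL only applies to right triangles with matching hypotenuse and leg.
The correct criterion is SAS. Two pairs of corresponding sides and the included angle are equal (Side-Angle-Side).

SAS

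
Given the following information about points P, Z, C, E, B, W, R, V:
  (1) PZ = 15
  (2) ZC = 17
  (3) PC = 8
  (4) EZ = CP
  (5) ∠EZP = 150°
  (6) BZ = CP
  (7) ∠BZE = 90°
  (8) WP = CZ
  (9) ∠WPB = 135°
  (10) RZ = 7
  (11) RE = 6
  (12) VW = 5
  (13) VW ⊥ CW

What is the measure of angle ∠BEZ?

From the given relations: EZ = CP = 8; BZ = CP = 8.
Step 1: By the law of cosines on triangle EZB: EB² = 8² + 8² − 2·8·8·cos(90°) = 128, so EB = 8·√2.
Step 2: By the inverse law of cosines on triangle BEZ: cos(∠BEZ) = ((8·√2)² + 8² − 8²) / (2·8·√2·8) = 128/181.02 = 0.7071, so ∠BEZ = 45°.

Therefore, the measure of angle ∠BEZ = 45°.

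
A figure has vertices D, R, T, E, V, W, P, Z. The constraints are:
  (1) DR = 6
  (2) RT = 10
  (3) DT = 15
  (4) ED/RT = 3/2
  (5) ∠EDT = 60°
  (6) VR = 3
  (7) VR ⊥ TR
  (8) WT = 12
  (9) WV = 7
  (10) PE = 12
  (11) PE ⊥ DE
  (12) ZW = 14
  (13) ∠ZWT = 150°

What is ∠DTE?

From the given relations: ED = 3/2·RT = 3/2·10 = 15.
Step 1: By the law of cosines on triangle TDE: TE² = 15² + 15² − 2·15·15·cos(60°) = 225, so TE = 15.
Step 2: By the inverse law of cosines on triangle DTE: cos(∠DTE) = (15² + 15² − 15²) / (2·15·15) = 225/450 = 0.5, so ∠DTE = 60°.

Therefore, the measure of angle ∠DTE = 60°.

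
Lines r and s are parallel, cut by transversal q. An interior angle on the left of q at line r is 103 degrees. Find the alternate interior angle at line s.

Alternate interior angles lie on opposite sides of the transversal, between the parallel lines.
By the alternate interior angle theorem, they are equal: 103 degrees.

103 degrees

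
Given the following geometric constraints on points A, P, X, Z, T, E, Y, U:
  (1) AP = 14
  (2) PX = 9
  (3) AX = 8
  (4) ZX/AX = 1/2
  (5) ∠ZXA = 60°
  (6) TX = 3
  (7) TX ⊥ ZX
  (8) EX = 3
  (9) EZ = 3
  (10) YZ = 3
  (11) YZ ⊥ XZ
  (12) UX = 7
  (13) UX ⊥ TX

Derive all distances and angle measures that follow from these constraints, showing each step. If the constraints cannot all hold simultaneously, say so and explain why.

The constraints are consistent.

From the given relations:
  ZX = 1/2·AX = 1/2·8 = 4

Step 1: From AX = 8, XZ = 4, and ∠AXZ = 60°, by the law of cosines:
  AZ² = AX² + XZ² - 2·AX·XZ·cos(60°) = 64 + 16 - 32 = 48
  AZ = 4·√3

Step 2: From XZ = 4, ZY = 3, and ∠XZY = 90°, by the law of cosines:
  XY² = XZ² + ZY² - 2·XZ·ZY·cos(90°) = 16 + 9 - 0 = 25
  XY = 5

Step 3: From ZX = 4, XT = 3, and ∠ZXT = 90°, by the law of cosines:
  ZT² = ZX² + XT² - 2·ZX·XT·cos(90°) = 16 + 9 - 0 = 25
  ZT = 5

Step 4: From TX = 3, XU = 7, and ∠TXU = 90°, by the law of cosines:
  TU² = TX² + XU² - 2·TX·XU·cos(90°) = 9 + 49 - 0 = 58
  TU = √58

Step 5: From AP = 14, AX = 8, PX = 9, by the inverse law of cosines:
  cos(∠PAX) = (AP² + AX² - PX²) / (2·AP·AX)
  ∠PAX = 36.96°

Step 6: From PA = 14, PX = 9, AX = 8, by the inverse law of cosines:
  cos(∠APX) = (PA² + PX² - AX²) / (2·PA·PX)
  ∠APX = 32.3°

Step 7: From XA = 8, XP = 9, AP = 14, by the inverse law of cosines:
  cos(∠AXP) = (XA² + XP² - AP²) / (2·XA·XP)
  ∠AXP = 110.74°

Step 8: From XE = 3, XZ = 4, EZ = 3, by the inverse law of cosines:
  cos(∠EXZ) = (XE² + XZ² - EZ²) / (2·XE·XZ)
  ∠EXZ = 48.19°

Step 9: From ZE = 3, ZX = 4, EX = 3, by the inverse law of cosines:
  cos(∠EZX) = (ZE² + ZX² - EX²) / (2·ZE·ZX)
  ∠EZX = 48.19°

Step 10: From EX = 3, EZ = 3, XZ = 4, by the inverse law of cosines:
  cos(∠XEZ) = (EX² + EZ² - XZ²) / (2·EX·EZ)
  ∠XEZ = 83.62°

Step 11: From AX = 8, AZ = 4·√3, XZ = 4, by the inverse law of cosines:
  cos(∠XAZ) = (AX² + AZ² - XZ²) / (2·AX·AZ)
  ∠XAZ = 30°

Step 12: From XY = 5, XZ = 4, YZ = 3, by the inverse law of cosines:
  cos(∠YXZ) = (XY² + XZ² - YZ²) / (2·XY·XZ)
  ∠YXZ = 36.87°

Step 13: From ZA = 4·√3, ZX = 4, AX = 8, by the inverse law of cosines:
  cos(∠AZX) = (ZA² + ZX² - AX²) / (2·ZA·ZX)
  ∠AZX = 90°

Step 14: From ZT = 5, ZX = 4, TX = 3, by the inverse law of cosines:
  cos(∠TZX) = (ZT² + ZX² - TX²) / (2·ZT·ZX)
  ∠TZX = 36.87°

Step 15: From TU = √58, TX = 3, UX = 7, by the inverse law of cosines:
  cos(∠UTX) = (TU² + TX² - UX²) / (2·TU·TX)
  ∠UTX = 66.8°

Step 16: From TX = 3, TZ = 5, XZ = 4, by the inverse law of cosines:
  cos(∠XTZ) = (TX² + TZ² - XZ²) / (2·TX·TZ)
  ∠XTZ = 53.13°

Step 17: From YX = 5, YZ = 3, XZ = 4, by the inverse law of cosines:
  cos(∠XYZ) = (YX² + YZ² - XZ²) / (2·YX·YZ)
  ∠XYZ = 53.13°

Step 18: From UT = √58, UX = 7, TX = 3, by the inverse law of cosines:
  cos(∠TUX) = (UT² + UX² - TX²) / (2·UT·UX)
  ∠TUX = 23.2°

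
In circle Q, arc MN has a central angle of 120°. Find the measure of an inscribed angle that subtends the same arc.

By the inscribed angle theorem, the inscribed angle is half the central angle.
Inscribed angle = 120° / 2 = 60°

60°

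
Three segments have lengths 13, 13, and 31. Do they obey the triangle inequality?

No.
The triangle inequality is violated: 13 + 13 = 26 ≤ 31.
These lengths cannot form a triangle.

No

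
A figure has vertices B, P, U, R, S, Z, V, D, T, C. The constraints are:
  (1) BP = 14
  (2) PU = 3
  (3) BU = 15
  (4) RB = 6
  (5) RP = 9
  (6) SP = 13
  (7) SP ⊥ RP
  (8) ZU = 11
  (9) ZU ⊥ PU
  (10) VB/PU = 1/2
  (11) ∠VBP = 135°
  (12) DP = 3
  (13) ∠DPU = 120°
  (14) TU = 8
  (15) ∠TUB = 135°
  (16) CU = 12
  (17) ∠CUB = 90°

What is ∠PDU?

Step 1: By the law of cosines on triangle DPU: DU² = 3² + 3² − 2·3·3·cos(120°) = 27, so DU = 3·√3.
Step 2: By the inverse law of cosines on triangle PDU: cos(∠PDU) = (3² + (3·√3)² − 3²) / (2·3·3·√3) = 27/31.18 = 0.866, so ∠PDU = 30°.

Therefore, the measure of angle ∠PDU = 30°.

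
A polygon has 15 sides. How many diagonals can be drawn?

The number of diagonals in an n-gon is n(n - 3)/2.
For n = 15: 15(15 - 3)/2 = 15 × 12 / 2 = 90.

90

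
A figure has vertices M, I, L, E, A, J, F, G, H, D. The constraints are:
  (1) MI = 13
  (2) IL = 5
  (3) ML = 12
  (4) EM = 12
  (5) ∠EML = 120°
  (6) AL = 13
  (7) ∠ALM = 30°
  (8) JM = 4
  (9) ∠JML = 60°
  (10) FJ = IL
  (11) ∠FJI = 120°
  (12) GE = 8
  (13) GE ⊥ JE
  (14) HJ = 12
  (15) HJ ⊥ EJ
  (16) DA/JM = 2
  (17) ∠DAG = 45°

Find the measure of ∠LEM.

Step 1: By the law of cosines on triangle EML: EL² = 12² + 12² − 2·12·12·cos(120°) = 432, so EL = 12·√3.
Step 2: By the inverse law of cosines on triangle LEM: cos(∠LEM) = ((12·√3)² + 12² − 12²) / (2·12·√3·12) = 432/498.83 = 0.866, so ∠LEM = 30°.

Therefore, the measure of angle ∠LEM = 30°.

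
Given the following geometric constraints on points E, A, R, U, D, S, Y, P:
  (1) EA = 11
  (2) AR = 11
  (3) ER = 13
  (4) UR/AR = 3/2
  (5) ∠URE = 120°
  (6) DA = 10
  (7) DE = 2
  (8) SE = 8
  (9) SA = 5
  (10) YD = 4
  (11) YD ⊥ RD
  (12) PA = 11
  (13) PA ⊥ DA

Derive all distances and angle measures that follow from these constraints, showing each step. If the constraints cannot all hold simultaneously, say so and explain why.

The constraints are consistent.

From the given relations:
  UR = 3/2·AR = 3/2·11 ≈ 16.5

Step 1: From ER = 13, RU = 16.5, and ∠ERU = 120°, by the law of cosines:
  EU² = ER² + RU² - 2·ER·RU·cos(120°) = 169 + 272.2 + 214.5 = 655.7
  EU ≈ 25.61

Step 2: From DA = 10, AP = 11, and ∠DAP = 90°, by the law of cosines:
  DP² = DA² + AP² - 2·DA·AP·cos(90°) = 100 + 121 - 0 = 221
  DP ≈ 14.87

Step 3: From EA = 11, ED = 2, AD = 10, by the inverse law of cosines:
  cos(∠AED) = (EA² + ED² - AD²) / (2·EA·ED)
  ∠AED = 55.38°

Step 4: From EA = 11, ER = 13, AR = 11, by the inverse law of cosines:
  cos(∠AER) = (EA² + ER² - AR²) / (2·EA·ER)
  ∠AER = 53.78°

Step 5: From EA = 11, ES = 8, AS = 5, by the inverse law of cosines:
  cos(∠AES) = (EA² + ES² - AS²) / (2·EA·ES)
  ∠AES = 24.62°

Step 6: From AD = 10, AE = 11, DE = 2, by the inverse law of cosines:
  cos(∠DAE) = (AD² + AE² - DE²) / (2·AD·AE)
  ∠DAE = 9.47°

Step 7: From AE = 11, AR = 11, ER = 13, by the inverse law of cosines:
  cos(∠EAR) = (AE² + AR² - ER²) / (2·AE·AR)
  ∠EAR = 72.44°

Step 8: From AE = 11, AS = 5, ES = 8, by the inverse law of cosines:
  cos(∠EAS) = (AE² + AS² - ES²) / (2·AE·AS)
  ∠EAS = 41.8°

Step 9: From RA = 11, RE = 13, AE = 11, by the inverse law of cosines:
  cos(∠ARE) = (RA² + RE² - AE²) / (2·RA·RE)
  ∠ARE = 53.78°

Step 10: From DA = 10, DE = 2, AE = 11, by the inverse law of cosines:
  cos(∠ADE) = (DA² + DE² - AE²) / (2·DA·DE)
  ∠ADE = 115.15°

Step 11: From SA = 5, SE = 8, AE = 11, by the inverse law of cosines:
  cos(∠ASE) = (SA² + SE² - AE²) / (2·SA·SE)
  ∠ASE = 113.58°

Step 12: From ER = 13, EU = 25.61, RU = 16.5, by the inverse law of cosines:
  cos(∠REU) = (ER² + EU² - RU²) / (2·ER·EU)
  ∠REU = 33.92°

Step 13: From UE = 25.61, UR = 16.5, ER = 13, by the inverse law of cosines:
  cos(∠EUR) = (UE² + UR² - ER²) / (2·UE·UR)
  ∠EUR = 26.08°

Step 14: From DA = 10, DP = 14.87, AP = 11, by the inverse law of cosines:
  cos(∠ADP) = (DA² + DP² - AP²) / (2·DA·DP)
  ∠ADP = 47.73°

Step 15: From PA = 11, PD = 14.87, AD = 10, by the inverse law of cosines:
  cos(∠APD) = (PA² + PD² - AD²) / (2·PA·PD)
  ∠APD = 42.27°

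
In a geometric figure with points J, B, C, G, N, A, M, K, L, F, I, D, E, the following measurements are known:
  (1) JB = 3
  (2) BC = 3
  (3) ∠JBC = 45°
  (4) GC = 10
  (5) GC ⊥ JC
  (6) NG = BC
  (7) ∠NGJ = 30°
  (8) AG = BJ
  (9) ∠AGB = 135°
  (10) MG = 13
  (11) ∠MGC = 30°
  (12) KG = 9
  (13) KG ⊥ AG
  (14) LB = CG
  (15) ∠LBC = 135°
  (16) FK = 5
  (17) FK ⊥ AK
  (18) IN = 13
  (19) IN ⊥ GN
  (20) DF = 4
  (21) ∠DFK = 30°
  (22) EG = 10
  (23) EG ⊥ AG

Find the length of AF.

From the given relations: AG = BJ = 3.
Step 1: By the law of cosines on triangle AGK: AK² = 3² + 9² − 2·3·9·cos(90°) = 90, so AK = 3·√10.
Step 2: By the law of cosines on triangle AKF: AF² = (3·√10)² + 5² − 2·3·√10·5·cos(90°) = 115, so AF = √115.

Therefore, the length of AF = √115.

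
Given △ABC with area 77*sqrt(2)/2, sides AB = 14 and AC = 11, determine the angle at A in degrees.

sin(C) = 2 * 77*sqrt(2)/2 / (14 * 11) = sqrt(2)/2, so C = arcsin(sqrt(2)/2) = 45°.
Since sin(180° - C) = sin(C), the obtuse angle 135° gives the same area, so C = 45° or C = 135°.

45° or 135°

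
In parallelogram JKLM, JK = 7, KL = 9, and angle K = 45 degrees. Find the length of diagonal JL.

Using the law of cosines:
d^2 = 7^2 + 9^2 - 2(7)(9)cos(45 degrees)
d^2 = 49 + 81 - 126*sqrt(2)/2
d^2 = 130 - 63*sqrt(2)
d = sqrt(130 - 63*sqrt(2))

sqrt(130 - 63*sqrt(2))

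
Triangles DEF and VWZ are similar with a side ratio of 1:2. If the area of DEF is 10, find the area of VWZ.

The ratio of areas of similar triangles = (side ratio)^2.
Side ratio = 1:2, so area ratio = 1:4.
Area of VWZ / Area of DEF = 4/1
Area of VWZ = 10 * 4/1 = 40

40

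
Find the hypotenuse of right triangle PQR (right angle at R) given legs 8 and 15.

By the Pythagorean theorem: PQ^2 = PR^2 + QR^2
PQ^2 = 8^2 + 15^2 = 64 + 225 = 289
PQ = sqrt(289) = 17

17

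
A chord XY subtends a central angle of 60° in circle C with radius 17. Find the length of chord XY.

Chord = 2(17) sin(30°) = 17

17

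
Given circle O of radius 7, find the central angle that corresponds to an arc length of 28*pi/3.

The full circumference is 2πr = 14*pi.
The arc is 28*pi/3 / 14*pi = 2/3 of the full circle.
So the central angle = 2/3 × 360° = 240°.

240°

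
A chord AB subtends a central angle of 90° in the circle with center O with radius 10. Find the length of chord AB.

Chord = 2(10) sin(45°) = 10*sqrt(2)

10*sqrt(2)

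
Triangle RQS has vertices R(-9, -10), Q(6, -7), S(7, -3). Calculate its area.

The Shoelace formula computes the area from vertex coordinates by summing cross products.
For vertices (-9,-10), (6,-7), (7,-3):
Signed sum = -9*-7 - 6*-10 + 6*-3 - 7*-7 + 7*-10 - -9*-3
= 123 + 31 + -97 = 57
Area = (1/2)|57| = 57/2.

57/2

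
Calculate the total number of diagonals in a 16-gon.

Total line segments between 16 vertices = C(16,2) = 120.
Subtract the 16 sides: 120 - 16 = 104 diagonals.

104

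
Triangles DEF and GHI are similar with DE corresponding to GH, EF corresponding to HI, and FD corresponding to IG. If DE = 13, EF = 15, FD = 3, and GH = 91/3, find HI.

Since the triangles are similar, the ratio of corresponding sides is constant.
Scale factor k = GH / DE = 91/3 / 13 = 7/3
HI = k * EF = 7/3 * 15 = 35

35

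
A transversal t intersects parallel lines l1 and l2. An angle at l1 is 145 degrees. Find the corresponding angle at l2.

When a transversal crosses parallel lines, angles in the same position at each intersection are called corresponding angles.
These are always equal, so the answer is 145 degrees.

145 degrees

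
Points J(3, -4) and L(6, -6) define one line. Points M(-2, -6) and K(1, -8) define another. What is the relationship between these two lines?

Slope of line 1: m1 = (-6 - -4)/(6 - 3) = -2/3 = -2/3
Slope of line 2: m2 = (-8 - -6)/(1 - -2) = -2/3 = -2/3
Two lines are parallel if and only if they have equal slopes (or both are vertical).
Here m1 = m2 = -2/3, confirming the lines are parallel.

Parallel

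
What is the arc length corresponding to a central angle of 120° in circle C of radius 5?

Arc length = 2π(5)(1/3) = 10*pi/3

10*pi/3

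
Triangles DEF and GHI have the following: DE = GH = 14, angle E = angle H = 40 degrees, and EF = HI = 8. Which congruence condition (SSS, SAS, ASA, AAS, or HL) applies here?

Consider the given information: DE = GH = 14, angle E = angle H = 40 degrees, and EF = HI = 8
This is not AAS or HL: AAS requires two angles and a non-included side. HL only applies to right triangles with matching hypotenuse and leg.
The correct criterion is SAS. Two pairs of corresponding sides and the included angle are equal (Side-Angle-Side).

SAS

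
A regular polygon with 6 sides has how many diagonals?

The number of diagonals in an n-gon is n(n - 3)/2.
For n = 6: 6(6 - 3)/2 = 6 × 3 / 2 = 9.

9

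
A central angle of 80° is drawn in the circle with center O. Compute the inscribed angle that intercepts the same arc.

An inscribed angle intercepts an arc from a point on the circle, while the central angle intercepts the same arc from the center.
The inscribed angle is always half the central angle: 80° / 2 = 40°.

40°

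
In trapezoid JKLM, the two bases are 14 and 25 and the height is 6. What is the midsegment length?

midsegment = (14 + 25) / 2 = 39 / 2 = 39/2

39/2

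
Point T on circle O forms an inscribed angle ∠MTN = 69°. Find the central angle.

Central angle = 2 × 69° = 138° (inscribed angle theorem).

138°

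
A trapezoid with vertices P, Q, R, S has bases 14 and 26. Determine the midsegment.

The midsegment (median) of a trapezoid connects the midpoints of the non-parallel sides.
Its length is the average of the two bases: (14 + 26) / 2 = 20.

20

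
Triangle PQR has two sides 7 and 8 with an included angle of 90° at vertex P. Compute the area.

Area = (1/2)(7)(8) sin(90°) = (1/2)(7)(8)(1) = 28

28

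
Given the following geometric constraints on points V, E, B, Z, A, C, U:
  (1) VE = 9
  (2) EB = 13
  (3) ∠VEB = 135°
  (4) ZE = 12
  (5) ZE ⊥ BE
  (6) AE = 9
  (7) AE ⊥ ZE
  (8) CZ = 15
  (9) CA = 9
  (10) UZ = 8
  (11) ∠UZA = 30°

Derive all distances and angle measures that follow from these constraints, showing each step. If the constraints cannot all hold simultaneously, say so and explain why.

The constraints are consistent.

Step 1: From VE = 9, EB = 13, and ∠VEB = 135°, by the law of cosines:
  VB² = VE² + EB² - 2·VE·EB·cos(135°) = 81 + 169 + 165.5 = 415.5
  VB ≈ 20.38

Step 2: From BE = 13, EZ = 12, and ∠BEZ = 90°, by the law of cosines:
  BZ² = BE² + EZ² - 2·BE·EZ·cos(90°) = 169 + 144 - 0 = 313
  BZ ≈ 17.69

Step 3: From ZE = 12, EA = 9, and ∠ZEA = 90°, by the law of cosines:
  ZA² = ZE² + EA² - 2·ZE·EA·cos(90°) = 144 + 81 - 0 = 225
  ZA = 15

Step 4: From AZ = 15, ZU = 8, and ∠AZU = 30°, by the law of cosines:
  AU² = AZ² + ZU² - 2·AZ·ZU·cos(30°) = 225 + 64 - 207.8 = 81.15
  AU ≈ 9.01

Step 5: From VB = 20.38, VE = 9, BE = 13, by the inverse law of cosines:
  cos(∠BVE) = (VB² + VE² - BE²) / (2·VB·VE)
  ∠BVE = 26.81°

Step 6: From BE = 13, BV = 20.38, EV = 9, by the inverse law of cosines:
  cos(∠EBV) = (BE² + BV² - EV²) / (2·BE·BV)
  ∠EBV = 18.19°

Step 7: From BE = 13, BZ = 17.69, EZ = 12, by the inverse law of cosines:
  cos(∠EBZ) = (BE² + BZ² - EZ²) / (2·BE·BZ)
  ∠EBZ = 42.71°

Step 8: From ZA = 15, ZC = 15, AC = 9, by the inverse law of cosines:
  cos(∠AZC) = (ZA² + ZC² - AC²) / (2·ZA·ZC)
  ∠AZC = 34.92°

Step 9: From ZA = 15, ZE = 12, AE = 9, by the inverse law of cosines:
  cos(∠AZE) = (ZA² + ZE² - AE²) / (2·ZA·ZE)
  ∠AZE = 36.87°

Step 10: From ZB = 17.69, ZE = 12, BE = 13, by the inverse law of cosines:
  cos(∠BZE) = (ZB² + ZE² - BE²) / (2·ZB·ZE)
  ∠BZE = 47.29°

Step 11: From AC = 9, AZ = 15, CZ = 15, by the inverse law of cosines:
  cos(∠CAZ) = (AC² + AZ² - CZ²) / (2·AC·AZ)
  ∠CAZ = 72.54°

Step 12: From AE = 9, AZ = 15, EZ = 12, by the inverse law of cosines:
  cos(∠EAZ) = (AE² + AZ² - EZ²) / (2·AE·AZ)
  ∠EAZ = 53.13°

Step 13: From CA = 9, CZ = 15, AZ = 15, by the inverse law of cosines:
  cos(∠ACZ) = (CA² + CZ² - AZ²) / (2·CA·CZ)
  ∠ACZ = 72.54°

Step 14: From AU = 9.01, AZ = 15, UZ = 8, by the inverse law of cosines:
  cos(∠UAZ) = (AU² + AZ² - UZ²) / (2·AU·AZ)
  ∠UAZ = 26.36°

Step 15: From UA = 9.01, UZ = 8, AZ = 15, by the inverse law of cosines:
  cos(∠AUZ) = (UA² + UZ² - AZ²) / (2·UA·UZ)
  ∠AUZ = 123.64°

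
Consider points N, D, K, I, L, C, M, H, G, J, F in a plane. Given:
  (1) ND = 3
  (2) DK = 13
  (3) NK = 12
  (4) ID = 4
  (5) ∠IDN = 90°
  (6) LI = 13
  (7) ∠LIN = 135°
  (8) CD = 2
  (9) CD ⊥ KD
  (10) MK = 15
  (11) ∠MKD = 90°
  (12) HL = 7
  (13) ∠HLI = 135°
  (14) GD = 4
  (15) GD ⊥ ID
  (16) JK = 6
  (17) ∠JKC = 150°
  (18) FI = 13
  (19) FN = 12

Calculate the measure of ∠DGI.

Step 1: By the law of cosines on triangle GDI: GI² = 4² + 4² − 2·4·4·cos(90°) = 32, so GI = 4·√2.
Step 2: By the inverse law of cosines on triangle DGI: cos(∠DGI) = (4² + (4·√2)² − 4²) / (2·4·4·√2) = 32/45.25 = 0.7071, so ∠DGI = 45°.

Therefore, the measure of angle ∠DGI = 45°.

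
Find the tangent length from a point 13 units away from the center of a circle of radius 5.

The tangent, radius, and line from the external point to the center form a right triangle.
The right angle is where the tangent meets the radius.
By the Pythagorean theorem: tangent² + 5² = 13²
tangent² = 169 - 25 = 144
tangent = 12

12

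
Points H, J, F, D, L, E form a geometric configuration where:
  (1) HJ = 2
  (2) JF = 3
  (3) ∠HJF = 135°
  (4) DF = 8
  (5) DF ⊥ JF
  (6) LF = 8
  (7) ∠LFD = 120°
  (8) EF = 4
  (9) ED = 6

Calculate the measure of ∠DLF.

Step 1: By the law of cosines on triangle LFD: LD² = 8² + 8² − 2·8·8·cos(120°) = 192, so LD = 8·√3.
Step 2: By the inverse law of cosines on triangle DLF: cos(∠DLF) = ((8·√3)² + 8² − 8²) / (2·8·√3·8) = 192/221.7 = 0.866, so ∠DLF = 30°.

Therefore, the measure of angle ∠DLF = 30°.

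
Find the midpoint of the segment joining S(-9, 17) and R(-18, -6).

The midpoint is the point halfway along the segment.
Move half the horizontal distance: -9 + (-18 - -9)/2 = -9 + -9/2 = -27/2
Move half the vertical distance: 17 + (-6 - 17)/2 = 17 + -23/2 = 11/2
Midpoint = (-27/2, 11/2)

(-27/2, 11/2)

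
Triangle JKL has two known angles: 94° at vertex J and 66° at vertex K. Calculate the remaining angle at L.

angle L = 180 - 94 - 66 = 20 degrees.

20 degrees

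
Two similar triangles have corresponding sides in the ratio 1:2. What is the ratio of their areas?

Area ratio = (side ratio)^2 = (1/2)^2 = 1:4.

1:4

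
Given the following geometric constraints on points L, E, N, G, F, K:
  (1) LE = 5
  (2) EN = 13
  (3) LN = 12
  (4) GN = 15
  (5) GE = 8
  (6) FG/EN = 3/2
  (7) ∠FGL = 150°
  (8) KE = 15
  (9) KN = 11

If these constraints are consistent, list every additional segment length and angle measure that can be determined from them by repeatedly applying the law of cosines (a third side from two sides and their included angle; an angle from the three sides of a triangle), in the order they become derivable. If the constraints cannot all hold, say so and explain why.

The constraints are consistent. Derivable facts, in order:
After 1 step:
- ∠EGN = 60°
- ∠EKN = 57.56°
- ∠ELN = 90°
- ∠ENG = 32.2°
- ∠ENK = 76.86°
- ∠ENL = 22.62°
- ∠GEN = 87.8°
- ∠KEN = 45.57°
- ∠LEN = 67.38°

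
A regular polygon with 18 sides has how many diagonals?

The number of diagonals in an n-gon is n(n - 3)/2.
For n = 18: 18(18 - 3)/2 = 18 × 15 / 2 = 135.

135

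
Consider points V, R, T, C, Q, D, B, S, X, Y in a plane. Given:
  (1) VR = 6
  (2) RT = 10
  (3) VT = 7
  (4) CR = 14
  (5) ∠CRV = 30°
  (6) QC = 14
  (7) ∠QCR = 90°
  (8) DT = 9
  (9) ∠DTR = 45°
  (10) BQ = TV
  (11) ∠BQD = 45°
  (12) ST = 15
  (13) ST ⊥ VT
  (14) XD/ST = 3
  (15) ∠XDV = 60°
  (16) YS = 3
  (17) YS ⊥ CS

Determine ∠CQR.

Step 1: By the law of cosines on triangle QCR: QR² = 14² + 14² − 2·14·14·cos(90°) = 392, so QR = 14·√2.
Step 2: By the inverse law of cosines on triangle CQR: cos(∠CQR) = (14² + (14·√2)² − 14²) / (2·14·14·√2) = 392/554.37 = 0.7071, so ∠CQR = 45°.

Therefore, the measure of angle ∠CQR = 45°.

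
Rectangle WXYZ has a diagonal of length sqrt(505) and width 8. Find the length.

Using the Pythagorean theorem: d^2 = a^2 + b^2
b^2 = d^2 - a^2
b^2 = 505 - 64
b^2 = 441
b = sqrt(441) = 21

21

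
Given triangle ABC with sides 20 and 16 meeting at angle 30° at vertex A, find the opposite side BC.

By the law of cosines: BC^2 = AB^2 + AC^2 - 2*AB*AC*cos(A)
BC^2 = 20^2 + 16^2 - 2*20*16*cos(30°)
BC^2 = 400 + 256 - 640*(sqrt(3)/2)
BC^2 = 656 - 320*sqrt(3)
BC = 4*sqrt(41 - 20*sqrt(3))

4*sqrt(41 - 20*sqrt(3))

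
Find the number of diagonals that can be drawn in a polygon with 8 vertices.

Each of the 8 vertices connects to 5 non-adjacent vertices via diagonals.
Total connections = 8 × 5 = 40, but each diagonal is counted twice.
Number of diagonals = 40 / 2 = 20.

20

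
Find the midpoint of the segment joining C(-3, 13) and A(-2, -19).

The midpoint is the average of the coordinates:
x: (-3 + -2)/2 = -5/2
y: (13 + -19)/2 = -3
Midpoint = (-5/2, -3)

(-5/2, -3)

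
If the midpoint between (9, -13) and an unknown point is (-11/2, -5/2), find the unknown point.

Using the midpoint formula: M = ((x1 + x2)/2, (y1 + y2)/2)
We know M = (-11/2, -5/2) and R = (9, -13)
For x: -11/2 = (9 + x2)/2, so x2 = 2*-11/2 - 9 = -20
For y: -5/2 = (-13 + y2)/2, so y2 = 2*-5/2 - -13 = 8
P = (-20, 8)

(-20, 8)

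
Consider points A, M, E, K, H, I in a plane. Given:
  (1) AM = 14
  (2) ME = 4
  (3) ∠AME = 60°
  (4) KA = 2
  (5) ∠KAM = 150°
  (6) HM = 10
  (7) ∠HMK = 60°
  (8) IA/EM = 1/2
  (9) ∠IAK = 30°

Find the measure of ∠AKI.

From the given relations: IA = 1/2·EM = 1/2·4 = 2.
Step 1: By the law of cosines on triangle KAI: KI² = 2² + 2² − 2·2·2·cos(30°) = 1.07, so KI ≈ 1.04.
Step 2: By the inverse law of cosines on triangle AKI: cos(∠AKI) = (2² + 1.04² − 2²) / (2·2·1.04) = 1.07/4.14 = 0.2588, so ∠AKI = 75°.

Therefore, the measure of angle ∠AKI = 75°.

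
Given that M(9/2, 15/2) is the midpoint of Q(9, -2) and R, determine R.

Using the midpoint formula: M = ((x1 + x2)/2, (y1 + y2)/2)
We know M = (9/2, 15/2) and Q = (9, -2)
For x: 9/2 = (9 + x2)/2, so x2 = 2*9/2 - 9 = 0
For y: 15/2 = (-2 + y2)/2, so y2 = 2*15/2 - -2 = 17
R = (0, 17)

(0, 17)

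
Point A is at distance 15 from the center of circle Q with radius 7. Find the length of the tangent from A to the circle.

Let T be the point of tangency. Then QT ⊥ AT (radius ⊥ tangent).
In right triangle QTA: QA² = QT² + AT²
15² = 7² + AT²
AT² = 176, AT = 4*sqrt(11)

4*sqrt(11)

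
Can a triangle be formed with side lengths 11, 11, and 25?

The longest side is 25. The other two sides sum to 11 + 11 = 22.
Since 22 ≤ 25, the two shorter sides cannot reach around to close the triangle.

No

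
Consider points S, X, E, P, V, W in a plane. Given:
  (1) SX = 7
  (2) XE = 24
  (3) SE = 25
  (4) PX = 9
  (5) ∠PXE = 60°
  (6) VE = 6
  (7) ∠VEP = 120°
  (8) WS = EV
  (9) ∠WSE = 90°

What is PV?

Step 1: By the law of cosines on triangle EXP: EP² = 24² + 9² − 2·24·9·cos(60°) = 441, so EP = 21.
Step 2: By the law of cosines on triangle PEV: PV² = 21² + 6² − 2·21·6·cos(120°) = 603, so PV = 3·√67.

Therefore, the length of PV = 3·√67.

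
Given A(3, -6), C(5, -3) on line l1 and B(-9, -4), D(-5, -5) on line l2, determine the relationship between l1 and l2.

Slope of line 1: m1 = (-3 - -6)/(5 - 3) = 3/2 = 3/2
Slope of line 2: m2 = (-5 - -4)/(-5 - -9) = -1/4 = -1/4
m1 != m2 (3/2 != -1/4), so not parallel.
m1 * m2 = (3/2) * (-1/4) = -3/8 != -1, so not perpendicular.
The lines are neither parallel nor perpendicular.

Neither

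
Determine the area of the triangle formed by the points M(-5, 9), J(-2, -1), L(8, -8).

The Shoelace formula computes the area from vertex coordinates by summing cross products.
For vertices (-5,9), (-2,-1), (8,-8):
Signed sum = -5*-1 - -2*9 + -2*-8 - 8*-1 + 8*9 - -5*-8
= 23 + 24 + 32 = 79
Area = (1/2)|79| = 79/2.

79/2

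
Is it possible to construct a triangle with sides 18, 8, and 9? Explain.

The longest side is 18. The other two sides sum to 8 + 9 = 17.
Since 17 ≤ 18, the two shorter sides cannot reach around to close the triangle.

No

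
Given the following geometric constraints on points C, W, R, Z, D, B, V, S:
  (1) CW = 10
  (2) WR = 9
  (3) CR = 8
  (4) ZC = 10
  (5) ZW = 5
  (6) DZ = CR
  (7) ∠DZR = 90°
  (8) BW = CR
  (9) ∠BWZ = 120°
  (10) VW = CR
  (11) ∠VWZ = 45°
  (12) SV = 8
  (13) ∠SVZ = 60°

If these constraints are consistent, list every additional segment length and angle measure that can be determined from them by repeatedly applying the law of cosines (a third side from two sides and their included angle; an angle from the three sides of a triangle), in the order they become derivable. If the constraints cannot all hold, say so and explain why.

The constraints are consistent. Derivable facts, in order:
After 1 step:
- ZB = √129
- ZV ≈ 5.69
- ∠CRW = 71.79°
- ∠CWR = 49.46°
- ∠CWZ = 75.52°
- ∠CZW = 75.52°
- ∠RCW = 58.75°
- ∠WCZ = 28.96°
After 2 steps:
- ZS ≈ 7.13
- ∠BZW = 37.59°
- ∠VZW = 96.62°
- ∠WBZ = 22.41°
- ∠WVZ = 38.38°
After 3 steps:
- ∠SZV = 76.25°
- ∠VSZ = 43.75°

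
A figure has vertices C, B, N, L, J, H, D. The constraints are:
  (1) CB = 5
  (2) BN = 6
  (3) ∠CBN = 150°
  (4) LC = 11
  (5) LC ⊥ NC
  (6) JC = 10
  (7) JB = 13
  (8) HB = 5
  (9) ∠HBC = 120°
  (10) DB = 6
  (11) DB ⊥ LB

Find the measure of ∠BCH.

Step 1: By the law of cosines on triangle CBH: CH² = 5² + 5² − 2·5·5·cos(120°) = 75, so CH = 5·√3.
Step 2: By the inverse law of cosines on triangle BCH: cos(∠BCH) = (5² + (5·√3)² − 5²) / (2·5·5·√3) = 75/86.6 = 0.866, so ∠BCH = 30°.

Therefore, the measure of angle ∠BCH = 30°.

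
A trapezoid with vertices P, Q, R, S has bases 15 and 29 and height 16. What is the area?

Area = (15 + 29) * 16 / 2 = 704 / 2 = 352

352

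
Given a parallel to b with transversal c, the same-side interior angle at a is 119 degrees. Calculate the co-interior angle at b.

Co-interior angles (same-side interior) formed by parallel lines and a transversal are supplementary (sum to 180 degrees).
The given angle is 119 degrees.
The co-interior angle = 180 - 119 = 61 degrees.

61 degrees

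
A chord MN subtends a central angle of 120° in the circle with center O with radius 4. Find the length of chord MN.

Chord = 2(4) sin(60°) = 4*sqrt(3)

4*sqrt(3)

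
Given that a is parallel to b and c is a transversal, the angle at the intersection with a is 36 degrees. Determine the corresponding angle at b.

Corresponding angles formed by parallel lines and a transversal are equal.
The given angle is 36 degrees.
The corresponding angle = 36 degrees.

36 degrees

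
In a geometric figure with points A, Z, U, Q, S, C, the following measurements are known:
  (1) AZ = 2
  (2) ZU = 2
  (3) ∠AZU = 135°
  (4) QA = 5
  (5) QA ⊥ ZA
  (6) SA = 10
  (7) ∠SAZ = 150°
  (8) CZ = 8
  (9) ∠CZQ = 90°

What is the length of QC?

Step 1: By the law of cosines on triangle ZAQ: ZQ² = 2² + 5² − 2·2·5·cos(90°) = 29, so ZQ = √29.
Step 2: By the law of cosines on triangle QZC: QC² = √29² + 8² − 2·√29·8·cos(90°) = 93, so QC = √93.

Therefore, the length of QC = √93.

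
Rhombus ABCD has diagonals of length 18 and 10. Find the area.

Area = (18 * 10) / 2 = 180 / 2 = 90

90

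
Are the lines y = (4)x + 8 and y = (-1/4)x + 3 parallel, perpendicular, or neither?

Slope of line 1: m1 = 4
Slope of line 2: m2 = -1/4
m1 * m2 = -1, so perpendicular.

Perpendicular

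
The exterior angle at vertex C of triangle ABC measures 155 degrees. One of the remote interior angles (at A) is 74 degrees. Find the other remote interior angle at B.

angle B = 155 - 74 = 81 degrees (exterior angle theorem).

81 degrees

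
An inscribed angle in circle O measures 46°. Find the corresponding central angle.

The inscribed angle theorem states that a central angle is always twice any inscribed angle that subtends the same arc.
Since the inscribed angle is 46°, the central angle = 2 × 46° = 92°.

92°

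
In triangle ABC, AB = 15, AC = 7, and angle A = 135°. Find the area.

Area = (1/2) * AB * AC * sin(A)
Area = (1/2) * 15 * 7 * sin(135°)
Area = (1/2) * 15 * 7 * sqrt(2)/2
Area = 105*sqrt(2)/4

105*sqrt(2)/4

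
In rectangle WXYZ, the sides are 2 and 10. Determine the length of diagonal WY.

A rectangle's diagonal splits it into two right triangles, with the diagonal as the hypotenuse.
By the Pythagorean theorem, d^2 = 2^2 + 10^2 = 104.
Therefore d = sqrt(104) = 2*sqrt(26).

2*sqrt(26)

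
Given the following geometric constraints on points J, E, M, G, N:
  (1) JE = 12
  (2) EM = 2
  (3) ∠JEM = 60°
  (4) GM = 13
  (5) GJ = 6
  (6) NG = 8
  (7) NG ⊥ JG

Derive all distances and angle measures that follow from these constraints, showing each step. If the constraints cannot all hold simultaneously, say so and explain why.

The constraints are consistent.

Step 1: From JE = 12, EM = 2, and ∠JEM = 60°, by the law of cosines:
  JM² = JE² + EM² - 2·JE·EM·cos(60°) = 144 + 4 - 24 = 124
  JM = 2·√31

Step 2: From JG = 6, GN = 8, and ∠JGN = 90°, by the law of cosines:
  JN² = JG² + GN² - 2·JG·GN·cos(90°) = 36 + 64 - 0 = 100
  JN = 10

Step 3: From JE = 12, JM = 2·√31, EM = 2, by the inverse law of cosines:
  cos(∠EJM) = (JE² + JM² - EM²) / (2·JE·JM)
  ∠EJM = 8.95°

Step 4: From JG = 6, JM = 2·√31, GM = 13, by the inverse law of cosines:
  cos(∠GJM) = (JG² + JM² - GM²) / (2·JG·JM)
  ∠GJM = 93.86°

Step 5: From JG = 6, JN = 10, GN = 8, by the inverse law of cosines:
  cos(∠GJN) = (JG² + JN² - GN²) / (2·JG·JN)
  ∠GJN = 53.13°

Step 6: From ME = 2, MJ = 2·√31, EJ = 12, by the inverse law of cosines:
  cos(∠EMJ) = (ME² + MJ² - EJ²) / (2·ME·MJ)
  ∠EMJ = 111.05°

Step 7: From MG = 13, MJ = 2·√31, GJ = 6, by the inverse law of cosines:
  cos(∠GMJ) = (MG² + MJ² - GJ²) / (2·MG·MJ)
  ∠GMJ = 27.42°

Step 8: From GJ = 6, GM = 13, JM = 2·√31, by the inverse law of cosines:
  cos(∠JGM) = (GJ² + GM² - JM²) / (2·GJ·GM)
  ∠JGM = 58.72°

Step 9: From NG = 8, NJ = 10, GJ = 6, by the inverse law of cosines:
  cos(∠GNJ) = (NG² + NJ² - GJ²) / (2·NG·NJ)
  ∠GNJ = 36.87°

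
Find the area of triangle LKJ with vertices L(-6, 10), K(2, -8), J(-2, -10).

The Shoelace formula computes the area from vertex coordinates by summing cross products.
For vertices (-6,10), (2,-8), (-2,-10):
Signed sum = -6*-8 - 2*10 + 2*-10 - -2*-8 + -2*10 - -6*-10
= 28 + -36 + -80 = -88
Area = (1/2)|-88| = 44.

44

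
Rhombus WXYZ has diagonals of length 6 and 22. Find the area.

The diagonals of a rhombus divide it into four right triangles.
Each triangle has legs 6/ 2 = 3 and 22/2 = 11, so each has area (1/2)*3*11 = 33/2.
Four such triangles give total area = (d1 * d2) / 2 = 66.

66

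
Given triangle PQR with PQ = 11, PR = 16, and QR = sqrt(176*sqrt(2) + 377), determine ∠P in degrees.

cos(P) = (11² + 16² - (sqrt(176*sqrt(2) + 377))²) / (2 × 11 × 16) = -sqrt(2)/2, so P = arccos(-sqrt(2)/2) = 135°.

135°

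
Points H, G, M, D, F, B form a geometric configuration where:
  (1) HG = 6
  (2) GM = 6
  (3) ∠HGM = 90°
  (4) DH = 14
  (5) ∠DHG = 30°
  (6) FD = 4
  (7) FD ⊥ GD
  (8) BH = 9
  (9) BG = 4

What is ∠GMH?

Step 1: By the law of cosines on triangle MGH: MH² = 6² + 6² − 2·6·6·cos(90°) = 72, so MH = 6·√2.
Step 2: By the inverse law of cosines on triangle GMH: cos(∠GMH) = (6² + (6·√2)² − 6²) / (2·6·6·√2) = 72/101.82 = 0.7071, so ∠GMH = 45°.

Therefore, the measure of angle ∠GMH = 45°.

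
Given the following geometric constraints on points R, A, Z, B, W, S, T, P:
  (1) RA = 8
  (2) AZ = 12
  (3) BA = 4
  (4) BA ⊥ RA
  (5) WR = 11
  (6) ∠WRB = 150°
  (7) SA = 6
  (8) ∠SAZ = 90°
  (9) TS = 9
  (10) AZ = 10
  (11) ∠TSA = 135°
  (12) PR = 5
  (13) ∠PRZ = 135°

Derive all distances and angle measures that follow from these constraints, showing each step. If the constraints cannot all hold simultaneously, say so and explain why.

These constraints are not satisfiable: (2) AZ = 12 and (10) AZ = 10 assign two different lengths to the same segment. No planar figure meets all of them, so nothing further can be derived.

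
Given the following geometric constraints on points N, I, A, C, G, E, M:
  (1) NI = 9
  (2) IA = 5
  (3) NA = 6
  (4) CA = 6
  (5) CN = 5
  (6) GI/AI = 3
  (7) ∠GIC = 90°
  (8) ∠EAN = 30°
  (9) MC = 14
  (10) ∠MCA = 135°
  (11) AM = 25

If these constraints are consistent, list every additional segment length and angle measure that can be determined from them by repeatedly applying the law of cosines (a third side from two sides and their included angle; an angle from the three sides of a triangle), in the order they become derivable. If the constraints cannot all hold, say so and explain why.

These constraints are not satisfiable: by the triangle inequality in triangle CAM, (4) CA = 6 and (9) MC = 14 force AM ≤ 6 + 14 = 20, but (11) says AM = 25. No planar figure meets all of them, so nothing further can be derived.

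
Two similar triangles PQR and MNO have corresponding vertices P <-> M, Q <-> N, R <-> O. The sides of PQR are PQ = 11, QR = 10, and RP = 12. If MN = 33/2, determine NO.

k = 33/2/11 = 3/2. NO = 3/2 * 10 = 15.

15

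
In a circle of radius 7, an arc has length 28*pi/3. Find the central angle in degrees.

Arc length L = 2πr × θ/360, so θ = 360L / (2πr).
θ = 360 × 28*pi/3 / (2π × 7)
θ = 240°
θ = 240°

240°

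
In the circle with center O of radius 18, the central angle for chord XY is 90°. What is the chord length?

Drop a perpendicular from the center to the chord, bisecting both the chord and the central angle.
Each half-chord = r sin(θ/2) = 18 sin(45°).
The full chord = 2 × 18 × sin(45°) = 18*sqrt(2).

18*sqrt(2)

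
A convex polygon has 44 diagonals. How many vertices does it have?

Using d = n(n - 3)/2, we solve 44 = n(n - 3)/2.
So n(n - 3) = 88.
Testing n = 11: 11 * 8 = 88 = 88. Correct.
The polygon has 11 sides.

11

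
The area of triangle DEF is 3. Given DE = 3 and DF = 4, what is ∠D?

sin(C) = 2 * 3 / (3 * 4) = 1/2, so C = arcsin(1/2) = 30°.
Since sin(180° - C) = sin(C), the obtuse angle 150° gives the same area, so C = 30° or C = 150°.

30° or 150°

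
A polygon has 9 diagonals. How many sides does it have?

Using d = n(n - 3)/2, we solve 9 = n(n - 3)/2.
So n(n - 3) = 18.
Testing n = 6: 6 * 3 = 18 = 18. Correct.
The polygon has 6 sides.

6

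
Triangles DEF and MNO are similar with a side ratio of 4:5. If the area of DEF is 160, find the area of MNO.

For similar figures, the area ratio equals the square of the side ratio.
Side ratio (DEF to MNO) = 4:5, so area ratio = 4^2:5^2 = 16:25.
If the area of DEF is 160, then the area of MNO = 160 * (25/16) = 250.

250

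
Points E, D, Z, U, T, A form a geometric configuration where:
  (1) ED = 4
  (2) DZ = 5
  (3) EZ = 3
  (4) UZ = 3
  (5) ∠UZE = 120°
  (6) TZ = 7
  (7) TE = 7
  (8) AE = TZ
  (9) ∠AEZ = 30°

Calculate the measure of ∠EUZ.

Step 1: By the law of cosines on triangle UZE: UE² = 3² + 3² − 2·3·3·cos(120°) = 27, so UE = 3·√3.
Step 2: By the inverse law of cosines on triangle EUZ: cos(∠EUZ) = ((3·√3)² + 3² − 3²) / (2·3·√3·3) = 27/31.18 = 0.866, so ∠EUZ = 30°.

Therefore, the measure of angle ∠EUZ = 30°.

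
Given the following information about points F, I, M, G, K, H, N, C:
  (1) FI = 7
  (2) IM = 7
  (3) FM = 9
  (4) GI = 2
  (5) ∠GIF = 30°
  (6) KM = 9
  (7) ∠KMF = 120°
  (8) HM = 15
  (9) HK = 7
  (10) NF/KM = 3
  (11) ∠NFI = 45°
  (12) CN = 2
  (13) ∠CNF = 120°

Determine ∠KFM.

Step 1: By the law of cosines on triangle FMK: FK² = 9² + 9² − 2·9·9·cos(120°) = 243, so FK = 9·√3.
Step 2: By the inverse law of cosines on triangle KFM: cos(∠KFM) = ((9·√3)² + 9² − 9²) / (2·9·√3·9) = 243/280.59 = 0.866, so ∠KFM = 30°.

Therefore, the measure of angle ∠KFM = 30°.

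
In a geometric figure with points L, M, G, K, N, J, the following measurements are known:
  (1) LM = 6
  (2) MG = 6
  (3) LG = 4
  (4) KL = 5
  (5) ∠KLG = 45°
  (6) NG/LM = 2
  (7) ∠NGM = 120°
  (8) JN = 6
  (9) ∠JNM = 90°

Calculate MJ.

From the given relations: NG = 2·LM = 2·6 = 12.
Step 1: By the law of cosines on triangle NGM: NM² = 12² + 6² − 2·12·6·cos(120°) = 252, so NM = 6·√7.
Step 2: By the law of cosines on triangle MNJ: MJ² = (6·√7)² + 6² − 2·6·√7·6·cos(90°) = 288, so MJ = 12·√2.

Therefore, the length of MJ = 12·√2.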